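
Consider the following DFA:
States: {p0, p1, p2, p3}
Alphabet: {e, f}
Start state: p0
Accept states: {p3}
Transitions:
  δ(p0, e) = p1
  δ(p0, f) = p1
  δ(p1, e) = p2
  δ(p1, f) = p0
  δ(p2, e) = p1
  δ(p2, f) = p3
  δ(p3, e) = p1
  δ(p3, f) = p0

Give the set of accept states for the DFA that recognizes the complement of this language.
Complement accept states = All states \ Original accept states
= {p0, p1, p2, p3} \ {p3}
{p0, p1, p2}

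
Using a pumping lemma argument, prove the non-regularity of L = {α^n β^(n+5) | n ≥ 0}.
Assume L is regular with pumping length p. Idea: pumping the α-block breaks the fixed offset of 5.
Choose s = α^p β^(p+5) ∈ L. By the pumping lemma, s = xyz with |xy| ≤ p, |y| > 0, so y = α^k with k ≥ 1. Then xy²z = α^(p+k) β^(p+5). For this to be in L we would need p+5 = (p+k)+5, i.e. k = 0, contradicting k ≥ 1. So xy²z ∉ L.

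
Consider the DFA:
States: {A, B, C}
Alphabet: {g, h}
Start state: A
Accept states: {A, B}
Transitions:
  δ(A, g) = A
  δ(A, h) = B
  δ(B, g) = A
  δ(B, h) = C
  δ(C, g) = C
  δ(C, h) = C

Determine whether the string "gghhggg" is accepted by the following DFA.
Processing string "gghhggg":
  A --g--> A
  A --g--> A
  A --h--> B
  B --h--> C
  C --g--> C
  C --g--> C
  C --g--> C
Final state: C
Accept states: {A, B}
No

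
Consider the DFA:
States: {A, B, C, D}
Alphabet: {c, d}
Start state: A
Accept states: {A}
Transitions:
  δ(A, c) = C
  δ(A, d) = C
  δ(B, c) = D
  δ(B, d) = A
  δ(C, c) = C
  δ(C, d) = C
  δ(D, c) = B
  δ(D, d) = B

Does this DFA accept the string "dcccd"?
Processing string "dcccd":
  A --d--> C
  C --c--> C
  C --c--> C
  C --c--> C
  C --d--> C
Final state: C
Accept states: {A}
No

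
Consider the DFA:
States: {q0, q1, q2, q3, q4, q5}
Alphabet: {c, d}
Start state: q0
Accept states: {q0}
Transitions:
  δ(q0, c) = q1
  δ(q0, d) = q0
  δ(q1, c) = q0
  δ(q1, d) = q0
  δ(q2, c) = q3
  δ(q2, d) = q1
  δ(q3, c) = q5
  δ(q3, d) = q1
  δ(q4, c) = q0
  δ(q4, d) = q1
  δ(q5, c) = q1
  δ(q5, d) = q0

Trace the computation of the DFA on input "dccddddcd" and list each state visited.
read 'd': q0 → q0
  read 'c': q0 → q1
  read 'c': q1 → q0
  read 'd': q0 → q0
  read 'd': q0 → q0
  read 'd': q0 → q0
  read 'd': q0 → q0
  read 'c': q0 → q1
  read 'd': q1 → q0
q0 -> q0 -> q1 -> q0 -> q0 -> q0 -> q0 -> q0 -> q1 -> q0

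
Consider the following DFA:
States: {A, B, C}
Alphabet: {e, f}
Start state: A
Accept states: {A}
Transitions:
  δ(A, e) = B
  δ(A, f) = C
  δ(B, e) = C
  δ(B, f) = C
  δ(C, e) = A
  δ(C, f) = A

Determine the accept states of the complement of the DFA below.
Complement accept states = All states \ Original accept states
= {A, B, C} \ {A}
{B, C}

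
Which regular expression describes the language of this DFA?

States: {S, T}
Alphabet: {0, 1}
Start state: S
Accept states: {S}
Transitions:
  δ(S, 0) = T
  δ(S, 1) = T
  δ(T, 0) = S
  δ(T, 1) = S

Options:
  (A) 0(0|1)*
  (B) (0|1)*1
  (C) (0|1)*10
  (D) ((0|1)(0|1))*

Check each option against the DFA on short strings; one disagreement eliminates an option:
  (A) 0(0|1)*: on ε the DFA stays in S and accepts (S ∈ Accept), but the regex does not match it → eliminate
  (B) (0|1)*1: on ε the DFA stays in S and accepts (S ∈ Accept), but the regex does not match it → eliminate
  (C) (0|1)*10: on ε the DFA stays in S and accepts (S ∈ Accept), but the regex does not match it → eliminate
  (D) ((0|1)(0|1))*: agrees with the DFA on every string of length ≤ 6
Only (D) is consistent with the DFA.
(D) ((0|1)(0|1))*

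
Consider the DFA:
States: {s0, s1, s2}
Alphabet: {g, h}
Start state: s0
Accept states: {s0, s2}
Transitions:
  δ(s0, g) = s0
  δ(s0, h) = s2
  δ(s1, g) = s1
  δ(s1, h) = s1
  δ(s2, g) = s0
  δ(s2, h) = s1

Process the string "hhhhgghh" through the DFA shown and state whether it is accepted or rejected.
Processing string "hhhhgghh":
  s0 --h--> s2
  s2 --h--> s1
  s1 --h--> s1
  s1 --h--> s1
  s1 --g--> s1
  s1 --g--> s1
  s1 --h--> s1
  s1 --h--> s1
Final state: s1
Accept states: {s0, s2}
No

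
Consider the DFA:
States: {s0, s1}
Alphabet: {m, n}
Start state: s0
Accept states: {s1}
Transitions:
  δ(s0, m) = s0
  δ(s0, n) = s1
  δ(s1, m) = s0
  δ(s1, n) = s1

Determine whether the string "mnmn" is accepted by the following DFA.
Processing string "mnmn":
  s0 --m--> s0
  s0 --n--> s1
  s1 --m--> s0
  s0 --n--> s1
Final state: s1
Accept states: {s1}
Yes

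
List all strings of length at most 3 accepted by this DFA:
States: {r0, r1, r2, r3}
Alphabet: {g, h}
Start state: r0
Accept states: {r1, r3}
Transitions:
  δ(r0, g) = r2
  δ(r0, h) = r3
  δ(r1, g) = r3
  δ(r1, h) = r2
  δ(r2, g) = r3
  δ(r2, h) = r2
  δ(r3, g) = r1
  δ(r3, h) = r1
h, gg, hg, hh, ggg, ggh, ghg, hgg, hhg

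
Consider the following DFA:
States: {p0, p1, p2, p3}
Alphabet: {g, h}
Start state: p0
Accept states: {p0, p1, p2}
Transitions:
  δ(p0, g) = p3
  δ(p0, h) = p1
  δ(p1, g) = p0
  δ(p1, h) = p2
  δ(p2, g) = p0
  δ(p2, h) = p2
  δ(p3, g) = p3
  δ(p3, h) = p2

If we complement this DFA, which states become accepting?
Complement accept states = All states \ Original accept states
= {p0, p1, p2, p3} \ {p0, p1, p2}
{p3}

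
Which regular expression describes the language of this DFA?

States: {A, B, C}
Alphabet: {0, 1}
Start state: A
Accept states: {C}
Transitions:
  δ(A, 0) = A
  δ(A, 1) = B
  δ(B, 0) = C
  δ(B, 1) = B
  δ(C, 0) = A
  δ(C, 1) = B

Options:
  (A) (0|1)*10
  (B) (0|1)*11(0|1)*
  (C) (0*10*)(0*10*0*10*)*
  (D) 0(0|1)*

Check each option against the DFA on short strings; one disagreement eliminates an option:
  (A) (0|1)*10: agrees with the DFA on every string of length ≤ 6
  (B) (0|1)*11(0|1)*: on '10' the DFA goes A → B → C and accepts (C ∈ Accept), but the regex does not match it → eliminate
  (C) (0*10*)(0*10*0*10*)*: on '1' the DFA goes A → B and rejects (B ∉ Accept), but the regex matches it → eliminate
  (D) 0(0|1)*: on '0' the DFA goes A → A and rejects (A ∉ Accept), but the regex matches it → eliminate
Only (A) is consistent with the DFA.
(A) (0|1)*10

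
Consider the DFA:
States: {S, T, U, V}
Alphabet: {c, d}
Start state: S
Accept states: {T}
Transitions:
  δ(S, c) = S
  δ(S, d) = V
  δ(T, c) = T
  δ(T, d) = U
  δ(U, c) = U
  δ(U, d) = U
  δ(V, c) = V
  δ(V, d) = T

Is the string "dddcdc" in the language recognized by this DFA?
Processing string "dddcdc":
  S --d--> V
  V --d--> T
  T --d--> U
  U --c--> U
  U --d--> U
  U --c--> U
Final state: U
Accept states: {T}
No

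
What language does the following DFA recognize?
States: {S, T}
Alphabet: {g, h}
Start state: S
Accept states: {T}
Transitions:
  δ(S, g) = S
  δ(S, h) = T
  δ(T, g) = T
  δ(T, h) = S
Testing a few strings:
  'g' → reject
  'hh' → reject
  'ghg' → accept
  'hg' → accept
State roles: S=even number of h's so far; T=odd number of h's so far
All strings over {g,h} with an odd number of h's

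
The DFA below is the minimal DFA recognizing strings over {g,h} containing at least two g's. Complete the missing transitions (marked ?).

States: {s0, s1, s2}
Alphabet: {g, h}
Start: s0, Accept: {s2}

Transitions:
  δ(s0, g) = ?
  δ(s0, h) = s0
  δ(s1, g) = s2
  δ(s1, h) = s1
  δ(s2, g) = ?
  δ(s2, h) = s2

From the language and accept set, identify what each state tracks — s0: zero g's seen; s1: one g seen; s2: ≥ two g's seen.
Each missing δ(q, a) is the state matching the new tracked value after reading a.
δ(s0, g) = s1; δ(s2, g) = s2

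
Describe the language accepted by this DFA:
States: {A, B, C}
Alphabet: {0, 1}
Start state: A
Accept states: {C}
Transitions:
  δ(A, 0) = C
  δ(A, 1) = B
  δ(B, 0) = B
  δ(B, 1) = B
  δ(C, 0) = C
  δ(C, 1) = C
Testing a few strings:
  '010' → accept
  '000' → accept
  '11' → reject
  '011' → accept
State roles: A=no input read; B=started with 1 (dead); C=started with 0
All binary strings starting with 0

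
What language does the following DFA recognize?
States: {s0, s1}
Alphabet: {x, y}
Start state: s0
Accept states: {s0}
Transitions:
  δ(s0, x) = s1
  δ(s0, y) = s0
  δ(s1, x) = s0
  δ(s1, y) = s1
Testing a few strings:
  'x' → reject
  'yxx' → accept
  'xx' → accept
  'y' → accept
State roles: s0=even number of x's so far; s1=odd number of x's so far
All strings over {x,y} with an even number of x's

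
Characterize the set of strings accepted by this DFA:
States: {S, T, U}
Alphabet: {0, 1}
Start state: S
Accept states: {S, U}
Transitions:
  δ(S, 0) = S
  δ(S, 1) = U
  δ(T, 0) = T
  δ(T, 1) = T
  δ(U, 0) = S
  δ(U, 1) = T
Testing a few strings:
  '00' → accept
  '0' → accept
  '1' → accept
  '1010' → accept
State roles: S=last symbol not 1 (ok); T=saw 11 (dead); U=last symbol 1 (ok)
All binary strings with no two consecutive 1's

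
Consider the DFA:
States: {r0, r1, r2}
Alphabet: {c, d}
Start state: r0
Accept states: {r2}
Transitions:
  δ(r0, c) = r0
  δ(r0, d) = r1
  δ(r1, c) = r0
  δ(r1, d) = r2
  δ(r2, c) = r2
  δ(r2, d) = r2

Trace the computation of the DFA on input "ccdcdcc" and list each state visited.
read 'c': r0 → r0
  read 'c': r0 → r0
  read 'd': r0 → r1
  read 'c': r1 → r0
  read 'd': r0 → r1
  read 'c': r1 → r0
  read 'c': r0 → r0
r0 -> r0 -> r0 -> r1 -> r0 -> r1 -> r0 -> r0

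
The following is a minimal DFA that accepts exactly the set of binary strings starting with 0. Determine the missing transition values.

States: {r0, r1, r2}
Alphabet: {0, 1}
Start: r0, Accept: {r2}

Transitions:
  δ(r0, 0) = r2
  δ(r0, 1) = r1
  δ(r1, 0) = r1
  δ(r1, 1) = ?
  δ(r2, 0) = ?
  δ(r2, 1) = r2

From the language and accept set, identify what each state tracks — r0: no input read; r1: started with 1 (dead); r2: started with 0.
Each missing δ(q, a) is the state matching the new tracked value after reading a.
δ(r1, 1) = r1; δ(r2, 0) = r2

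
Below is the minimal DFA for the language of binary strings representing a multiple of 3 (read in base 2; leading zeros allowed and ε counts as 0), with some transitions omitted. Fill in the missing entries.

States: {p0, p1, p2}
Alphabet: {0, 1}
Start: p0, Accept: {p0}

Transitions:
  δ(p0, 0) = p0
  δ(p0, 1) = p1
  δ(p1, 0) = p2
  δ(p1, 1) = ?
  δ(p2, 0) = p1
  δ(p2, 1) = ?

From the language and accept set, identify what each state tracks — p0: value ≡ 0 (mod 3); p1: value ≡ 1 (mod 3); p2: value ≡ 2 (mod 3).
Each missing δ(q, a) is the state matching the new tracked value after reading a.
δ(p1, 1) = p0; δ(p2, 1) = p2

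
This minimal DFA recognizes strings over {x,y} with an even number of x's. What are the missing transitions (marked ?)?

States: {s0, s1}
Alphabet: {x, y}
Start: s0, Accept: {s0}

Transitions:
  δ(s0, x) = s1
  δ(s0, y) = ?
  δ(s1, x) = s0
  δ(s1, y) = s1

From the language and accept set, identify what each state tracks — s0: even number of x's so far; s1: odd number of x's so far.
Each missing δ(q, a) is the state matching the new tracked value after reading a.
δ(s0, y) = s0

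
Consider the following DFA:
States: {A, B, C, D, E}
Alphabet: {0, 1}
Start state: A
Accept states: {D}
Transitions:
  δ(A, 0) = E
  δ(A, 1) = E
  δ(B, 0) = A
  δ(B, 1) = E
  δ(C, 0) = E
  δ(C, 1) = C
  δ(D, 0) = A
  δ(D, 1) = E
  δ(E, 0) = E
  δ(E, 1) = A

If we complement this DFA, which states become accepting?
Complement accept states = All states \ Original accept states
= {A, B, C, D, E} \ {D}
{A, B, C, E}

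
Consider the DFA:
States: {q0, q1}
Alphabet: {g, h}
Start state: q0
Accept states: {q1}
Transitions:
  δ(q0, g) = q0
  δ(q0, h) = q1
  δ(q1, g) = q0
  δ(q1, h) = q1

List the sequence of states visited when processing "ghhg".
read 'g': q0 → q0
  read 'h': q0 → q1
  read 'h': q1 → q1
  read 'g': q1 → q0
q0 -> q0 -> q1 -> q1 -> q0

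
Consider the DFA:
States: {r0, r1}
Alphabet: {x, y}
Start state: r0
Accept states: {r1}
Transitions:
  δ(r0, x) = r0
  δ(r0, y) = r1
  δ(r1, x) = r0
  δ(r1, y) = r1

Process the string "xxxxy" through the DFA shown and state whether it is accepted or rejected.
Processing string "xxxxy":
  r0 --x--> r0
  r0 --x--> r0
  r0 --x--> r0
  r0 --x--> r0
  r0 --y--> r1
Final state: r1
Accept states: {r1}
Yes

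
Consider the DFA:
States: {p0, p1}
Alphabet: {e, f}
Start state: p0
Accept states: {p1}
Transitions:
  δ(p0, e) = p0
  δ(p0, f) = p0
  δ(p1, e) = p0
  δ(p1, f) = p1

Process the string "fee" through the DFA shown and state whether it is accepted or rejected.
Processing string "fee":
  p0 --f--> p0
  p0 --e--> p0
  p0 --e--> p0
Final state: p0
Accept states: {p1}
No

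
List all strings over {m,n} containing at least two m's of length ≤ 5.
mm, mmm, mmn, mnm, nmm, mmmm, mmmn, mmnm, mmnn, mnmm, mnmn, mnnm, nmmm, nmmn, nmnm, nnmm, mmmmm, mmmmn, mmmnm, mmmnn, mmnmm, mmnmn, mmnnm, mmnnn, mnmmm, mnmmn, mnmnm, mnmnn, mnnmm, mnnmn, mnnnm, nmmmm, nmmmn, nmmnm, nmmnn, nmnmm, nmnmn, nmnnm, nnmmm, nnmmn, nnmnm, nnnmm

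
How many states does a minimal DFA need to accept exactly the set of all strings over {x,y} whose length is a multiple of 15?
By Myhill–Nerode, count the distinguishable equivalence classes: 15 classes — one per residue of the length mod 15; class i is distinguished from class j by any string of length (15 − i) mod 15.
15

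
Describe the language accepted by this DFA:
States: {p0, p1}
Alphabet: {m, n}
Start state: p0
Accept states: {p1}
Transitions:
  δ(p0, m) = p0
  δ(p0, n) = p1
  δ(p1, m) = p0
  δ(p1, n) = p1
Testing a few strings:
  'nm' → reject
  'nnn' → accept
  'mnn' → accept
  'mm' → reject
State roles: p0=last symbol not n; p1=last symbol is n
All strings over {m,n} ending with n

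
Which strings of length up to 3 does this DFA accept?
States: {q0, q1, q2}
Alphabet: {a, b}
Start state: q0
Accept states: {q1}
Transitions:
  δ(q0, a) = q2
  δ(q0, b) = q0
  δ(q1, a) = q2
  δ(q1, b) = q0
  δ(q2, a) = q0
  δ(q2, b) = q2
None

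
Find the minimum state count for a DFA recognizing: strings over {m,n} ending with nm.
By Myhill–Nerode, count the distinguishable equivalence classes: three classes — suffix matches ε, n, or nm.
3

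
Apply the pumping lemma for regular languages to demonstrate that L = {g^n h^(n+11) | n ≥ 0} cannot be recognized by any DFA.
Assume L is regular with pumping length p. Idea: pumping the g-block breaks the fixed offset of 11.
Choose s = g^p h^(p+11) ∈ L. By the pumping lemma, s = xyz with |xy| ≤ p, |y| > 0, so y = g^k with k ≥ 1. Then xy²z = g^(p+k) h^(p+11). For this to be in L we would need p+11 = (p+k)+11, i.e. k = 0, contradicting k ≥ 1. So xy²z ∉ L.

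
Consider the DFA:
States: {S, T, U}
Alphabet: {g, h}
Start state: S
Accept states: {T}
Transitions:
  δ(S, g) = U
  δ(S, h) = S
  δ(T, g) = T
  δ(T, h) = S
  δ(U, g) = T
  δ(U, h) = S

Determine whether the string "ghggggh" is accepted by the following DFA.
Processing string "ghggggh":
  S --g--> U
  U --h--> S
  S --g--> U
  U --g--> T
  T --g--> T
  T --g--> T
  T --h--> S
Final state: S
Accept states: {T}
No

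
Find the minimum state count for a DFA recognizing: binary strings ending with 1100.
By Myhill–Nerode, count the distinguishable equivalence classes: 5 classes — one per longest suffix of the input that is a prefix of '1100' (lengths 0 through 4); only the length-4 class is accepting.
5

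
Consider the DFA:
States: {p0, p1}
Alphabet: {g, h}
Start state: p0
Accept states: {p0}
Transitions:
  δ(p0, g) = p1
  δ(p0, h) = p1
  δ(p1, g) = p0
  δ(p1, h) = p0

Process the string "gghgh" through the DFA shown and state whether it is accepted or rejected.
Processing string "gghgh":
  p0 --g--> p1
  p1 --g--> p0
  p0 --h--> p1
  p1 --g--> p0
  p0 --h--> p1
Final state: p1
Accept states: {p0}
No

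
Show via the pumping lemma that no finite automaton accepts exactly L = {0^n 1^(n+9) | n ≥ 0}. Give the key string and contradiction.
Assume L is regular with pumping length p. Idea: pumping the 0-block breaks the fixed offset of 9.
Choose s = 0^p 1^(p+9) ∈ L. By the pumping lemma, s = xyz with |xy| ≤ p, |y| > 0, so y = 0^k with k ≥ 1. Then xy²z = 0^(p+k) 1^(p+9). For this to be in L we would need p+9 = (p+k)+9, i.e. k = 0, contradicting k ≥ 1. So xy²z ∉ L.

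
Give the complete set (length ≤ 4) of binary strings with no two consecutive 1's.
ε, 0, 1, 00, 01, 10, 000, 001, 010, 100, 101, 0000, 0001, 0010, 0100, 0101, 1000, 1001, 1010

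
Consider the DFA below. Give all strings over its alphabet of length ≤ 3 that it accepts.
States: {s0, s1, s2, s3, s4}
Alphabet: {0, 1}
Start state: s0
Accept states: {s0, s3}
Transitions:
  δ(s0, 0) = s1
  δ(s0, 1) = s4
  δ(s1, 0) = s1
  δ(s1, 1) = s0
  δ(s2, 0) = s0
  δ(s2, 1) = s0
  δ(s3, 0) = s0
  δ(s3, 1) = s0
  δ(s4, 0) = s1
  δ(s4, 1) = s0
ε, 01, 11, 001, 101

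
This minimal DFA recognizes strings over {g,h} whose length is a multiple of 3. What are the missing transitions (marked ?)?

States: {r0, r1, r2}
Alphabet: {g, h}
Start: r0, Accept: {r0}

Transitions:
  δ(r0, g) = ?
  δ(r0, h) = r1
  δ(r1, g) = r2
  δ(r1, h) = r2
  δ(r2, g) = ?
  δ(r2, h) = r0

From the language and accept set, identify what each state tracks — r0: length ≡ 0 (mod 3); r1: length ≡ 1 (mod 3); r2: length ≡ 2 (mod 3).
Each missing δ(q, a) is the state matching the new tracked value after reading a.
δ(r0, g) = r1; δ(r2, g) = r0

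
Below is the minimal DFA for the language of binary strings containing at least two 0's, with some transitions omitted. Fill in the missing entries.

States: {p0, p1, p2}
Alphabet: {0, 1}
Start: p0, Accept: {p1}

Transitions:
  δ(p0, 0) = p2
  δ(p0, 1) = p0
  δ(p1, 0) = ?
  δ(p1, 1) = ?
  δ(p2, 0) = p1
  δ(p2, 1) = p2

From the language and accept set, identify what each state tracks — p0: zero 0's seen; p1: ≥ two 0's seen; p2: one 0 seen.
Each missing δ(q, a) is the state matching the new tracked value after reading a.
δ(p1, 0) = p1; δ(p1, 1) = p1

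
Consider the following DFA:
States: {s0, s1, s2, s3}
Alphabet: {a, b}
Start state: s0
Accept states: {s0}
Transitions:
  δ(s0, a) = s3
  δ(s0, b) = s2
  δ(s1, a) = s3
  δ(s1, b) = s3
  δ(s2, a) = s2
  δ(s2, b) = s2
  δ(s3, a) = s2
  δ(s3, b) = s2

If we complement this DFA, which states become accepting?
Complement accept states = All states \ Original accept states
= {s0, s1, s2, s3} \ {s0}
{s1, s2, s3}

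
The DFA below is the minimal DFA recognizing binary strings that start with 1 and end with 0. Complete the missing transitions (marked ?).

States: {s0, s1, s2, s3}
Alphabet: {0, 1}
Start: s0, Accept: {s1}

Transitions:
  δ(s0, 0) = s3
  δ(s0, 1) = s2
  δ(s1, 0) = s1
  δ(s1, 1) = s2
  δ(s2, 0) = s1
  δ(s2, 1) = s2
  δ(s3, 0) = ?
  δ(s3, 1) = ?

From the language and accept set, identify what each state tracks — s0: no input read; s1: started with 1, last symbol 0; s2: started with 1, last symbol 1; s3: started with 0 (dead).
Each missing δ(q, a) is the state matching the new tracked value after reading a.
δ(s3, 0) = s3; δ(s3, 1) = s3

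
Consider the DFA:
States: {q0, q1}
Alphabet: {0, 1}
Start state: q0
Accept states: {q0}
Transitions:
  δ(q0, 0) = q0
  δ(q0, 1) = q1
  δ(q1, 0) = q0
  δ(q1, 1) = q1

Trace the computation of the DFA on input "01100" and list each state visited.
read '0': q0 → q0
  read '1': q0 → q1
  read '1': q1 → q1
  read '0': q1 → q0
  read '0': q0 → q0
q0 -> q0 -> q1 -> q1 -> q0 -> q0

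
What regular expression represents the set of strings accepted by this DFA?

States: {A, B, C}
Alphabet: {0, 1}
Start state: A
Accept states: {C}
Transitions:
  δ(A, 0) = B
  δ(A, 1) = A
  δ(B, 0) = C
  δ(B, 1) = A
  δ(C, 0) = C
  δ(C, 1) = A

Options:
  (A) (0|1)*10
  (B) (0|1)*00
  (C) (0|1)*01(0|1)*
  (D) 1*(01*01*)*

Check each option against the DFA on short strings; one disagreement eliminates an option:
  (A) (0|1)*10: on '00' the DFA goes A → B → C and accepts (C ∈ Accept), but the regex does not match it → eliminate
  (B) (0|1)*00: agrees with the DFA on every string of length ≤ 6
  (C) (0|1)*01(0|1)*: on '00' the DFA goes A → B → C and accepts (C ∈ Accept), but the regex does not match it → eliminate
  (D) 1*(01*01*)*: on ε the DFA stays in A and rejects (A ∉ Accept), but the regex matches it → eliminate
Only (B) is consistent with the DFA.
(B) (0|1)*00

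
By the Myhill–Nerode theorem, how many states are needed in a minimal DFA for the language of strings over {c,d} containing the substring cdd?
By Myhill–Nerode, count the distinguishable equivalence classes: 4 classes — one per longest suffix of the input that is a prefix of 'cdd' (lengths 0 through 2), plus an absorbing 'already seen cdd' class.
4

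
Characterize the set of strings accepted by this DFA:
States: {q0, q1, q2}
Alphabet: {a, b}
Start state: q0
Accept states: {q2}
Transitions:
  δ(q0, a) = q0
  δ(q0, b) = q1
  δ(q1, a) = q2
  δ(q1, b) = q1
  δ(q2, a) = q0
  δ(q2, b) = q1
Testing a few strings:
  'a' → reject
  'abaa' → reject
  'aa' → reject
  'abb' → reject
State roles: q0=no suffix match; q1=one trailing b; q2=suffix is ba
All strings over {a,b} ending with ba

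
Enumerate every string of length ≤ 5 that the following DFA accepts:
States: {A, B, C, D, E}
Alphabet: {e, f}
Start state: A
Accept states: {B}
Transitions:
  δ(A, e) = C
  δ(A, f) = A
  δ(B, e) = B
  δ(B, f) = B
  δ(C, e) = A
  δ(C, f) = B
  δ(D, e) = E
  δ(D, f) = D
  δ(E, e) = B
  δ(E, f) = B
ef, efe, eff, fef, eeef, efee, efef, effe, efff, fefe, feff, ffef, eeefe, eeeff, eefef, efeee, efeef, efefe, efeff, effee, effef, efffe, effff, feeef, fefee, fefef, feffe, fefff, ffefe, ffeff, fffef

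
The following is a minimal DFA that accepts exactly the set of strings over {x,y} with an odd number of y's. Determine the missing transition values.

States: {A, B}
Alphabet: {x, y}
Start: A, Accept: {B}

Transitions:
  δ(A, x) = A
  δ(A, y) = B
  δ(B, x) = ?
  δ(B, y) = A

From the language and accept set, identify what each state tracks — A: even number of y's so far; B: odd number of y's so far.
Each missing δ(q, a) is the state matching the new tracked value after reading a.
δ(B, x) = B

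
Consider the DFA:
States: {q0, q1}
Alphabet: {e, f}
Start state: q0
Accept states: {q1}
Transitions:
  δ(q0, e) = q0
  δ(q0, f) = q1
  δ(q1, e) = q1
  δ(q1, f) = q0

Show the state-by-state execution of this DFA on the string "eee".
read 'e': q0 → q0
  read 'e': q0 → q0
  read 'e': q0 → q0
q0 -> q0 -> q0 -> q0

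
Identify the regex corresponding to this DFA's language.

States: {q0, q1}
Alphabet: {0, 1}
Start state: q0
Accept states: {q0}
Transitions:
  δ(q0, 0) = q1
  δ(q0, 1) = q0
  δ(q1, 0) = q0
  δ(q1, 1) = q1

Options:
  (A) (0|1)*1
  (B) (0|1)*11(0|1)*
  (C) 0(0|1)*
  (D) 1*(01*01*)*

Check each option against the DFA on short strings; one disagreement eliminates an option:
  (A) (0|1)*1: on ε the DFA stays in q0 and accepts (q0 ∈ Accept), but the regex does not match it → eliminate
  (B) (0|1)*11(0|1)*: on ε the DFA stays in q0 and accepts (q0 ∈ Accept), but the regex does not match it → eliminate
  (C) 0(0|1)*: on ε the DFA stays in q0 and accepts (q0 ∈ Accept), but the regex does not match it → eliminate
  (D) 1*(01*01*)*: agrees with the DFA on every string of length ≤ 6
Only (D) is consistent with the DFA.
(D) 1*(01*01*)*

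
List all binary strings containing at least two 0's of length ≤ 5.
00, 000, 001, 010, 100, 0000, 0001, 0010, 0011, 0100, 0101, 0110, 1000, 1001, 1010, 1100, 00000, 00001, 00010, 00011, 00100, 00101, 00110, 00111, 01000, 01001, 01010, 01011, 01100, 01101, 01110, 10000, 10001, 10010, 10011, 10100, 10101, 10110, 11000, 11001, 11010, 11100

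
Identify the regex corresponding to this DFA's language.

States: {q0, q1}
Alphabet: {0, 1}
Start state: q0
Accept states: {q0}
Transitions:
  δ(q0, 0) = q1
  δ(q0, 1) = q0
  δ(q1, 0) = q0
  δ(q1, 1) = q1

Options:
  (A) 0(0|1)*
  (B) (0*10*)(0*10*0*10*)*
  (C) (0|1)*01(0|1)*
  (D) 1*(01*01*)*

Check each option against the DFA on short strings; one disagreement eliminates an option:
  (A) 0(0|1)*: on ε the DFA stays in q0 and accepts (q0 ∈ Accept), but the regex does not match it → eliminate
  (B) (0*10*)(0*10*0*10*)*: on ε the DFA stays in q0 and accepts (q0 ∈ Accept), but the regex does not match it → eliminate
  (C) (0|1)*01(0|1)*: on ε the DFA stays in q0 and accepts (q0 ∈ Accept), but the regex does not match it → eliminate
  (D) 1*(01*01*)*: agrees with the DFA on every string of length ≤ 6
Only (D) is consistent with the DFA.
(D) 1*(01*01*)*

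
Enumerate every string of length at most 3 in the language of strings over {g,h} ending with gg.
gg, ggg, hgg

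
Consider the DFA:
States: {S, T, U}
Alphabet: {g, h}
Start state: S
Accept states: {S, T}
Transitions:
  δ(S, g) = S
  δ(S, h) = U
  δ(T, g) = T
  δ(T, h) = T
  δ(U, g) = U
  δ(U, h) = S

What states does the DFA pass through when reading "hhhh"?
read 'h': S → U
  read 'h': U → S
  read 'h': S → U
  read 'h': U → S
S -> U -> S -> U -> S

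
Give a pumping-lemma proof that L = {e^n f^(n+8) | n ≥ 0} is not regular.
Assume L is regular with pumping length p. Idea: pumping the e-block breaks the fixed offset of 8.
Choose s = e^p f^(p+8) ∈ L. By the pumping lemma, s = xyz with |xy| ≤ p, |y| > 0, so y = e^k with k ≥ 1. Then xy²z = e^(p+k) f^(p+8). For this to be in L we would need p+8 = (p+k)+8, i.e. k = 0, contradicting k ≥ 1. So xy²z ∉ L.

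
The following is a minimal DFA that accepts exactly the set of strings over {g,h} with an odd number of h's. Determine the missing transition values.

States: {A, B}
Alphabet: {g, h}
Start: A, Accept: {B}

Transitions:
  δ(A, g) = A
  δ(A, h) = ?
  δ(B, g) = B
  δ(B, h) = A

From the language and accept set, identify what each state tracks — A: even number of h's so far; B: odd number of h's so far.
Each missing δ(q, a) is the state matching the new tracked value after reading a.
δ(A, h) = B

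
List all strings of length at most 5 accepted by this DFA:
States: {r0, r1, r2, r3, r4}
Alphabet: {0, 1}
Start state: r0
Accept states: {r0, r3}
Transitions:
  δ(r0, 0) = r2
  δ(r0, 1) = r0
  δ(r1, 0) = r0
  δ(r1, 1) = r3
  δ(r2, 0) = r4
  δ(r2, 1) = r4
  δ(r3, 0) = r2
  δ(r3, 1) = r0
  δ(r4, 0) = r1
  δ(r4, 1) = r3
ε, 1, 11, 001, 011, 111, 0000, 0001, 0011, 0100, 0101, 0111, 1001, 1011, 1111, 00001, 00011, 00111, 01001, 01011, 01111, 10000, 10001, 10011, 10100, 10101, 10111, 11001, 11011, 11111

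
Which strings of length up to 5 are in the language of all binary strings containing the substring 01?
01, 001, 010, 011, 101, 0001, 0010, 0011, 0100, 0101, 0110, 0111, 1001, 1010, 1011, 1101, 00001, 00010, 00011, 00100, 00101, 00110, 00111, 01000, 01001, 01010, 01011, 01100, 01101, 01110, 01111, 10001, 10010, 10011, 10100, 10101, 10110, 10111, 11001, 11010, 11011, 11101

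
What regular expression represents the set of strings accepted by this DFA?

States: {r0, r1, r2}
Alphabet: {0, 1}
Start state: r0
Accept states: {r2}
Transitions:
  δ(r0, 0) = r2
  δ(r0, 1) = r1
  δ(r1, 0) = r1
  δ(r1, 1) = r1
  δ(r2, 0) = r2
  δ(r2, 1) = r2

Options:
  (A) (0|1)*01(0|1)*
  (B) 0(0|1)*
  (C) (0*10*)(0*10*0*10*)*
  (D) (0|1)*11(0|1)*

Check each option against the DFA on short strings; one disagreement eliminates an option:
  (A) (0|1)*01(0|1)*: on '0' the DFA goes r0 → r2 and accepts (r2 ∈ Accept), but the regex does not match it → eliminate
  (B) 0(0|1)*: agrees with the DFA on every string of length ≤ 6
  (C) (0*10*)(0*10*0*10*)*: on '0' the DFA goes r0 → r2 and accepts (r2 ∈ Accept), but the regex does not match it → eliminate
  (D) (0|1)*11(0|1)*: on '0' the DFA goes r0 → r2 and accepts (r2 ∈ Accept), but the regex does not match it → eliminate
Only (B) is consistent with the DFA.
(B) 0(0|1)*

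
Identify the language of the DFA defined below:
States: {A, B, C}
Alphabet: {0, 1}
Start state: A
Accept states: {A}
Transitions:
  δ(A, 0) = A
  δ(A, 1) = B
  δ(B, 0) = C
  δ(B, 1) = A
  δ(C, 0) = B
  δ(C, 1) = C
Testing a few strings:
  '011' → accept
  '0' → accept
  '001' → reject
  '1' → reject
State roles: A=value ≡ 0 (mod 3); B=value ≡ 1 (mod 3); C=value ≡ 2 (mod 3)
All binary strings representing a multiple of 3 (read in base 2; leading zeros allowed and ε counts as 0)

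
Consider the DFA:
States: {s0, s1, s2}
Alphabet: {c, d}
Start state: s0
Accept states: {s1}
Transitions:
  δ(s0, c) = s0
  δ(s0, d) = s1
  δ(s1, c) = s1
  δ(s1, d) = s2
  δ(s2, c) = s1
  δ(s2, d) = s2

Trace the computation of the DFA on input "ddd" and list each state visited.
read 'd': s0 → s1
  read 'd': s1 → s2
  read 'd': s2 → s2
s0 -> s1 -> s2 -> s2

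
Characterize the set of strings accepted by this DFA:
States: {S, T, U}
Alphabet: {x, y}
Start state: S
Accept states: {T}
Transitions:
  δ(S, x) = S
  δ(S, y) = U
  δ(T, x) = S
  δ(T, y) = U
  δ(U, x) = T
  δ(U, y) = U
Testing a few strings:
  'yy' → reject
  'yyxx' → reject
  'xyyx' → accept
  'xxy' → reject
State roles: S=no suffix match; T=suffix is yx; U=one trailing y
All strings over {x,y} ending with yx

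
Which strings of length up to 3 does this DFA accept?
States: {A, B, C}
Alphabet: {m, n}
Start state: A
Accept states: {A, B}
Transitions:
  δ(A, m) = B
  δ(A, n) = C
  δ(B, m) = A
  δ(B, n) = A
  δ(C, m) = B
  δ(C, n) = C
ε, m, mm, mn, nm, mmm, mnm, nmm, nmn, nnm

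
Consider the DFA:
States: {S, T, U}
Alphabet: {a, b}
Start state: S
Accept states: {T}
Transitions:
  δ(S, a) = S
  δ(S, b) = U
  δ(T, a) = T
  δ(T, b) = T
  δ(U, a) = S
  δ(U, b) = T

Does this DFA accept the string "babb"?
Processing string "babb":
  S --b--> U
  U --a--> S
  S --b--> U
  U --b--> T
Final state: T
Accept states: {T}
Yes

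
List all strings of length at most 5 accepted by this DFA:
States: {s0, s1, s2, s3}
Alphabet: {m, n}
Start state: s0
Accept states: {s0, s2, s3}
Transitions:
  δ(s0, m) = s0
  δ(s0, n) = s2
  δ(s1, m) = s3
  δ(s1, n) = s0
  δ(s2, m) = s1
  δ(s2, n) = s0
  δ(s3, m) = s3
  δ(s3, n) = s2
ε, m, n, mm, mn, nn, mmm, mmn, mnn, nmm, nmn, nnm, nnn, mmmm, mmmn, mmnn, mnmm, mnmn, mnnm, mnnn, nmmm, nmmn, nmnm, nmnn, nnmm, nnmn, nnnn, mmmmm, mmmmn, mmmnn, mmnmm, mmnmn, mmnnm, mmnnn, mnmmm, mnmmn, mnmnm, mnmnn, mnnmm, mnnmn, mnnnn, nmmmm, nmmmn, nmmnn, nmnmm, nmnmn, nmnnn, nnmmm, nnmmn, nnmnn, nnnmm, nnnmn, nnnnm, nnnnn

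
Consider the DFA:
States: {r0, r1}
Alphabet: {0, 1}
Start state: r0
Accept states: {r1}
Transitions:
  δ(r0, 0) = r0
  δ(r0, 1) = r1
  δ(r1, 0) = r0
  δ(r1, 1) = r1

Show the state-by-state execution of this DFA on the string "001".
read '0': r0 → r0
  read '0': r0 → r0
  read '1': r0 → r1
r0 -> r0 -> r0 -> r1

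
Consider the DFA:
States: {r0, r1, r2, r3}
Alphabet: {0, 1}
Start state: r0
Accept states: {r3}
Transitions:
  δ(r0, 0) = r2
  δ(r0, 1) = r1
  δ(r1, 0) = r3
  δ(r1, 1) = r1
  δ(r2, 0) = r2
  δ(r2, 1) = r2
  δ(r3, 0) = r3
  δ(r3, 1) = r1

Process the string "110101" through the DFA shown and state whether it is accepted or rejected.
Processing string "110101":
  r0 --1--> r1
  r1 --1--> r1
  r1 --0--> r3
  r3 --1--> r1
  r1 --0--> r3
  r3 --1--> r1
Final state: r1
Accept states: {r3}
No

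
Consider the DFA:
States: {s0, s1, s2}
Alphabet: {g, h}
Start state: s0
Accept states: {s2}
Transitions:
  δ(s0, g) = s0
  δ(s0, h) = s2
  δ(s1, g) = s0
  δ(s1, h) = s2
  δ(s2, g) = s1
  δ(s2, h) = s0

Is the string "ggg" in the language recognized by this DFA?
Processing string "ggg":
  s0 --g--> s0
  s0 --g--> s0
  s0 --g--> s0
Final state: s0
Accept states: {s2}
No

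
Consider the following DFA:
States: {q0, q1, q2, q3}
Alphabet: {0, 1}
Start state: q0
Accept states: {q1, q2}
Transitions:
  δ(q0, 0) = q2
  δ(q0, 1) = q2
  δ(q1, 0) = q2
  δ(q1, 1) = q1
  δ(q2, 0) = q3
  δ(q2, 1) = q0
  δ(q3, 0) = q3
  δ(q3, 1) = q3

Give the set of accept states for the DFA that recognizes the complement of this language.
Complement accept states = All states \ Original accept states
= {q0, q1, q2, q3} \ {q1, q2}
{q0, q3}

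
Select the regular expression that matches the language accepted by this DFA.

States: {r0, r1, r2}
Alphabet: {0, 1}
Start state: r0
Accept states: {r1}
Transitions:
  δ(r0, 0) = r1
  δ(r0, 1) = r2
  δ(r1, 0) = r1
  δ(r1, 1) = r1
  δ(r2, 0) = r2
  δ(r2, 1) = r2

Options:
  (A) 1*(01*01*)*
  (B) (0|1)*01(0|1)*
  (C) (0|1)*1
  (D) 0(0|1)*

Check each option against the DFA on short strings; one disagreement eliminates an option:
  (A) 1*(01*01*)*: on ε the DFA stays in r0 and rejects (r0 ∉ Accept), but the regex matches it → eliminate
  (B) (0|1)*01(0|1)*: on '0' the DFA goes r0 → r1 and accepts (r1 ∈ Accept), but the regex does not match it → eliminate
  (C) (0|1)*1: on '0' the DFA goes r0 → r1 and accepts (r1 ∈ Accept), but the regex does not match it → eliminate
  (D) 0(0|1)*: agrees with the DFA on every string of length ≤ 6
Only (D) is consistent with the DFA.
(D) 0(0|1)*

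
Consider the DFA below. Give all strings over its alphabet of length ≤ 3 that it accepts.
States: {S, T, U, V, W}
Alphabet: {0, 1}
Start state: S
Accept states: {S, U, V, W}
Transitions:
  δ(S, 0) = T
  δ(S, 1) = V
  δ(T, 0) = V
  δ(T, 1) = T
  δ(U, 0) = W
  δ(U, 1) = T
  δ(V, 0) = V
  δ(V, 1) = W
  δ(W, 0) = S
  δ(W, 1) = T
ε, 1, 00, 10, 11, 000, 001, 010, 100, 101, 110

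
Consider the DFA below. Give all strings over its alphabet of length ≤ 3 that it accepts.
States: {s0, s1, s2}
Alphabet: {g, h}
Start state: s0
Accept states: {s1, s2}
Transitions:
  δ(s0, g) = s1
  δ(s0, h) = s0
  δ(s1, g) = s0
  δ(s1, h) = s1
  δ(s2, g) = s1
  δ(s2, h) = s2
g, gh, hg, ggg, ghh, hgh, hhg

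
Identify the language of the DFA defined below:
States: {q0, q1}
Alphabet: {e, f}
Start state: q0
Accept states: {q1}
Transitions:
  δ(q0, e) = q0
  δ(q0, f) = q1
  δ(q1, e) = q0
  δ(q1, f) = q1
Testing a few strings:
  'f' → accept
  'e' → reject
  'ffe' → reject
  'eee' → reject
State roles: q0=last symbol not f; q1=last symbol is f
All strings over {e,f} ending with f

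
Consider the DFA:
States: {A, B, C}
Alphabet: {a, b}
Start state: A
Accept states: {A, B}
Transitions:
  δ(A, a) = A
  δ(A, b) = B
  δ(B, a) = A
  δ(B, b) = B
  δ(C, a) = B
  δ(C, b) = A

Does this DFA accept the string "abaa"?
Processing string "abaa":
  A --a--> A
  A --b--> B
  B --a--> A
  A --a--> A
Final state: A
Accept states: {A, B}
Yes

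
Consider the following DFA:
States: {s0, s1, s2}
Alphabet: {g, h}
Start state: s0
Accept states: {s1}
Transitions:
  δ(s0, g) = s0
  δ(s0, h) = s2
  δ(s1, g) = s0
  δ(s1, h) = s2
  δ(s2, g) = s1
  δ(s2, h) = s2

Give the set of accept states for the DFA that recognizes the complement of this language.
Complement accept states = All states \ Original accept states
= {s0, s1, s2} \ {s1}
{s0, s2}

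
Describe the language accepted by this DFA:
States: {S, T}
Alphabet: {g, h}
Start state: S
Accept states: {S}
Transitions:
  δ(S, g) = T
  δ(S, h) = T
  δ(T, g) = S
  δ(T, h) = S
Testing a few strings:
  'ggh' → reject
  'h' → reject
  'ghg' → reject
  'hhh' → reject
State roles: S=even length so far; T=odd length so far
All strings over {g,h} of even length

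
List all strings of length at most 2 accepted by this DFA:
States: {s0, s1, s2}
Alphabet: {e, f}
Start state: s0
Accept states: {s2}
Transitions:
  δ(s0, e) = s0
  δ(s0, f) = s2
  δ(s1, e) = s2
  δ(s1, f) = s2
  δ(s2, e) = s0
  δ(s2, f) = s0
f, ef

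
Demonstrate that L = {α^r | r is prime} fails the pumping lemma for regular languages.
Assume L is regular with pumping length p. Idea: pumping by a suitable count produces a composite length.
Let q be a prime with q ≥ p and choose s = α^q ∈ L. By the pumping lemma, s = xyz with |xy| ≤ p, |y| = k ≥ 1. Take i = q+1: |xy^(q+1)z| = q + q·k = q(1+k). Since q ≥ 2 and 1+k ≥ 2, q(1+k) is composite, so xy^(q+1)z ∉ L.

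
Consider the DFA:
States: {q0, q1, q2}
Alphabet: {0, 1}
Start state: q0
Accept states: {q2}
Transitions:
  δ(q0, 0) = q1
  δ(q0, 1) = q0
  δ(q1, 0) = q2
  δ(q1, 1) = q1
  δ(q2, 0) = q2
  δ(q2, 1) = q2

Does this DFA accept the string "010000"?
Processing string "010000":
  q0 --0--> q1
  q1 --1--> q1
  q1 --0--> q2
  q2 --0--> q2
  q2 --0--> q2
  q2 --0--> q2
Final state: q2
Accept states: {q2}
Yes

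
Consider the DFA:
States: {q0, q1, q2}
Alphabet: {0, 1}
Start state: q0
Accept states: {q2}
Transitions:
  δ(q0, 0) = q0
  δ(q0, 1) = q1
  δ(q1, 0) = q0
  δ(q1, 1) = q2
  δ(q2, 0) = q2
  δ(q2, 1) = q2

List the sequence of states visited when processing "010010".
read '0': q0 → q0
  read '1': q0 → q1
  read '0': q1 → q0
  read '0': q0 → q0
  read '1': q0 → q1
  read '0': q1 → q0
q0 -> q0 -> q1 -> q0 -> q0 -> q1 -> q0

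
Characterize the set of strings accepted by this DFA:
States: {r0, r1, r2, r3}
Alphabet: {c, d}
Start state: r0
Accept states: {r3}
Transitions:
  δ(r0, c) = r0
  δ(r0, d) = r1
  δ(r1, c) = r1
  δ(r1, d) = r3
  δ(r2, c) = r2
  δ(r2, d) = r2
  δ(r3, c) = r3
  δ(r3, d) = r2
Testing a few strings:
  'dd' → accept
  'd' → reject
  'ddcd' → reject
  'dcc' → reject
State roles: r0=zero d's; r1=one d; r2=≥ three d's (dead); r3=two d's
All strings over {c,d} containing exactly two d's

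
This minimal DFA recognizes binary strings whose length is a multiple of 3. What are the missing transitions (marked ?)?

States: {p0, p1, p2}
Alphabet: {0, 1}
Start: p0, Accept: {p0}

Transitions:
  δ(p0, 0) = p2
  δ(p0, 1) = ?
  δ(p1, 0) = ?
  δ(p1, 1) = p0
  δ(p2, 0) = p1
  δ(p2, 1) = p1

From the language and accept set, identify what each state tracks — p0: length ≡ 0 (mod 3); p1: length ≡ 2 (mod 3); p2: length ≡ 1 (mod 3).
Each missing δ(q, a) is the state matching the new tracked value after reading a.
δ(p0, 1) = p2; δ(p1, 0) = p0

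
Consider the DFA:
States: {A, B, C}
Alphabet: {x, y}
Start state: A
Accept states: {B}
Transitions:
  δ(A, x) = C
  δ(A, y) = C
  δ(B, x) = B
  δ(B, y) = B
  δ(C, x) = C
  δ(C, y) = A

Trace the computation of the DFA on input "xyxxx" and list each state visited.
read 'x': A → C
  read 'y': C → A
  read 'x': A → C
  read 'x': C → C
  read 'x': C → C
A -> C -> A -> C -> C -> C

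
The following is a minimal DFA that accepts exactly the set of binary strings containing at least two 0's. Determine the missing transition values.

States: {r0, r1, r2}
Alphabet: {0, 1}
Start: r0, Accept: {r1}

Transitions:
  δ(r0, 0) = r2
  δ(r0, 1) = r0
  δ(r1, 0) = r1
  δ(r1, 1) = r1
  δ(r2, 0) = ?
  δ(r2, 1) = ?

From the language and accept set, identify what each state tracks — r0: zero 0's seen; r1: ≥ two 0's seen; r2: one 0 seen.
Each missing δ(q, a) is the state matching the new tracked value after reading a.
δ(r2, 0) = r1; δ(r2, 1) = r2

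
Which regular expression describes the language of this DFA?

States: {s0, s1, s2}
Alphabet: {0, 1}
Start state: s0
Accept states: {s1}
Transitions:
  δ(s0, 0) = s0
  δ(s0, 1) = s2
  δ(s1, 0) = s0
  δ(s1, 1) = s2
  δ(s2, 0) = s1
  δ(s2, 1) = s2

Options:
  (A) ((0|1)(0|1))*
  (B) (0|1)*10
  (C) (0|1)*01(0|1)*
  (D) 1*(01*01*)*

Check each option against the DFA on short strings; one disagreement eliminates an option:
  (A) ((0|1)(0|1))*: on ε the DFA stays in s0 and rejects (s0 ∉ Accept), but the regex matches it → eliminate
  (B) (0|1)*10: agrees with the DFA on every string of length ≤ 6
  (C) (0|1)*01(0|1)*: on '01' the DFA goes s0 → s0 → s2 and rejects (s2 ∉ Accept), but the regex matches it → eliminate
  (D) 1*(01*01*)*: on ε the DFA stays in s0 and rejects (s0 ∉ Accept), but the regex matches it → eliminate
Only (B) is consistent with the DFA.
(B) (0|1)*10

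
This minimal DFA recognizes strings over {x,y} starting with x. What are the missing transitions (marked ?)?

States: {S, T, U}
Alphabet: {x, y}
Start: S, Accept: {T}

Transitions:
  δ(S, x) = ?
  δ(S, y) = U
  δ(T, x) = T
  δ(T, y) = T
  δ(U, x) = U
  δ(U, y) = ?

From the language and accept set, identify what each state tracks — S: no input read; T: started with x; U: started with y (dead).
Each missing δ(q, a) is the state matching the new tracked value after reading a.
δ(S, x) = T; δ(U, y) = U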